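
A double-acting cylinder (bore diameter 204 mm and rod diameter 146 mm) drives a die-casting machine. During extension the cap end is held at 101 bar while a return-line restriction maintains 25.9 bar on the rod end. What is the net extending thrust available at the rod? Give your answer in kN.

F ≈ 289 kN

Cap-side area A_cap = π/4 × (204 mm)² = 32690 mm^2
Rod-side annular area A_ann = π/4 × (204² − 146²) = 15940 mm^2
Net thrust = P_cap·A_cap − P_rod·A_ann = 330.1 kN − 41.29 kN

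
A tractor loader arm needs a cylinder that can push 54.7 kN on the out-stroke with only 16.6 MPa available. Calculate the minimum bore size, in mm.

Extension force acts on the full piston face: F = P × (π/4)D².
D = √(4F / (πP)) = √(4 × 54.7 kN / (π × 16.6 MPa))

D ≈ 64.8 mm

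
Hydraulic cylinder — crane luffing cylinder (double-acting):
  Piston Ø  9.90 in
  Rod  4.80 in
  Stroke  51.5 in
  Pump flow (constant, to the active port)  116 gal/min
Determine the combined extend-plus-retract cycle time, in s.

t ≈ 15.7 s

Cap-side area A_cap = π/4 × (9.90 in)² = 76.98 in^2
Rod-side annular area A_ann = π/4 × (9.90² − 4.80²) = 58.88 in^2
t_ext = A_cap·L/Q = 8.877 s
t_ret = A_ann·L/Q = 6.790 s
t_cycle = t_ext + t_ret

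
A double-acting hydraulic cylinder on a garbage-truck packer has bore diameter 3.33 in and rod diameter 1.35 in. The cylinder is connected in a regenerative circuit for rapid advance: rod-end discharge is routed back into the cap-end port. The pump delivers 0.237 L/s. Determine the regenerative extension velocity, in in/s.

v ≈ 10.1 in/s

In regeneration the rod-end outflow joins the pump flow into the cap end, so the net volume the pump must supply per unit advance equals the rod cross-section area.
Rod cross-section A_rod = π/4 × (1.35 in)² = 1.431 in^2
v = Q_pump / A_rod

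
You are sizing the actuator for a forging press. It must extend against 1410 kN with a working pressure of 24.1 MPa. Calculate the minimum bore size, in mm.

Extension force acts on the full piston face: F = P × (π/4)D².
D = √(4F / (πP)) = √(4 × 1410 kN / (π × 24.1 MPa))

D ≈ 273 mm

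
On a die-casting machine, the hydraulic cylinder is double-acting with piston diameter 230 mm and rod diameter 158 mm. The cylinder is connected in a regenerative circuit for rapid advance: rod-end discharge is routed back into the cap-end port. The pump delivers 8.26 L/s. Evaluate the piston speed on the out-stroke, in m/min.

v ≈ 25.3 m/min

In regeneration the rod-end outflow joins the pump flow into the cap end, so the net volume the pump must supply per unit advance equals the rod cross-section area.
Rod cross-section A_rod = π/4 × (158 mm)² = 19610 mm^2
v = Q_pump / A_rod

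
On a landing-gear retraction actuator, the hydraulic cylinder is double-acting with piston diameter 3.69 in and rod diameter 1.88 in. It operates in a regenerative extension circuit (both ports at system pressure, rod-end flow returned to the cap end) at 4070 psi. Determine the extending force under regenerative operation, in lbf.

With equal pressure on both faces, forces on the annular region cancel; the net push is pressure × rod cross-section.
Rod cross-section A_rod = π/4 × (1.88 in)² = 2.776 in^2
F = P × A_rod

F ≈ 11300 lbf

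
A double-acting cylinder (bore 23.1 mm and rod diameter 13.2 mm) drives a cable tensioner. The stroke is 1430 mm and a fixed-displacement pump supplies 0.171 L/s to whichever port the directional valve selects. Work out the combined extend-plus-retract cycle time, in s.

t ≈ 5.87 s

Cap-side area A_cap = π/4 × (23.1 mm)² = 419.1 mm^2
Rod-side annular area A_ann = π/4 × (23.1² − 13.2²) = 282.2 mm^2
t_ext = A_cap·L/Q = 3.505 s
t_ret = A_ann·L/Q = 2.360 s
t_cycle = t_ext + t_ret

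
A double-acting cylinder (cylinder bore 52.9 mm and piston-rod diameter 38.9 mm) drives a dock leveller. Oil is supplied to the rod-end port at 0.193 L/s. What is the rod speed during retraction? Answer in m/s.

v ≈ 0.191 m/s

Rod-side annular area A_ann = π/4 × (52.9² − 38.9²) = 1009 mm^2
Flow into the rod-end port fills the annular volume.
v = Q / A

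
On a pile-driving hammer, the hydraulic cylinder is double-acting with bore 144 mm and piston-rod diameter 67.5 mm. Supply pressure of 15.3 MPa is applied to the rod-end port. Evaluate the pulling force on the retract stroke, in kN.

F ≈ 194 kN

Rod-side annular area A_ann = π/4 × (144² − 67.5²) = 12710 mm^2
On retraction the pressure acts on the annular area (bore minus rod).
F = P × A_ann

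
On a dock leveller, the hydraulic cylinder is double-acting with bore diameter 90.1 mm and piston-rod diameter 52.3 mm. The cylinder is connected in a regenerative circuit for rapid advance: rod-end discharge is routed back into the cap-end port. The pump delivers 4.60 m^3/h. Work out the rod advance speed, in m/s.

In regeneration the rod-end outflow joins the pump flow into the cap end, so the net volume the pump must supply per unit advance equals the rod cross-section area.
Rod cross-section A_rod = π/4 × (52.3 mm)² = 2148 mm^2
v = Q_pump / A_rod

v ≈ 0.595 m/s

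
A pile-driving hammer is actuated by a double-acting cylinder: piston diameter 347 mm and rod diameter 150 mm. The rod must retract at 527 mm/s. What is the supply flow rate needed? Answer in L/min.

Q ≈ 2430 L/min

Rod-side annular area A_ann = π/4 × (347² − 150²) = 76900 mm^2
Q = A × v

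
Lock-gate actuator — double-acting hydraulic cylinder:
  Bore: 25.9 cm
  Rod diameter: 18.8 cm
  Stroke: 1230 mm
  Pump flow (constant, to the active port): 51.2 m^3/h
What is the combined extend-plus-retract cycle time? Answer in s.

t ≈ 6.71 s

Cap-side area A_cap = π/4 × (25.9 cm)² = 526.9 cm^2
Rod-side annular area A_ann = π/4 × (25.9² − 18.8²) = 249.3 cm^2
t_ext = A_cap·L/Q = 4.556 s
t_ret = A_ann·L/Q = 2.156 s
t_cycle = t_ext + t_ret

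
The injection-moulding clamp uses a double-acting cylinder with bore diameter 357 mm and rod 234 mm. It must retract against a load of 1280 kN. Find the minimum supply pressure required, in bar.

P ≈ 224 bar

Rod-side annular area A_ann = π/4 × (357² − 234²) = 57090 mm^2
Retraction: pressure acts on the annular area.
P = F / A = 1280 kN / A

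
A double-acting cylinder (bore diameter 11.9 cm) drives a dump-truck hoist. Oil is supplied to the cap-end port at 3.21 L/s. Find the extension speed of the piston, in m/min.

Cap-side area A_cap = π/4 × (11.9 cm)² = 111.2 cm^2
v = Q / A

v ≈ 17.3 m/min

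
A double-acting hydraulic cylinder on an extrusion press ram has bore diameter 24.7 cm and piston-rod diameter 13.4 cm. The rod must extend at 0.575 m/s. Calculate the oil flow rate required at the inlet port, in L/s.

Cap-side area A_cap = π/4 × (24.7 cm)² = 479.2 cm^2
Q = A × v

Q ≈ 27.6 L/s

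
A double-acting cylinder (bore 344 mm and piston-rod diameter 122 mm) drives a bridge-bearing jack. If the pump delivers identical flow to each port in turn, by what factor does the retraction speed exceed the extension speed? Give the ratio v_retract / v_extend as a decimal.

Cap-side area A_cap = π/4 × (344 mm)² = 92940 mm^2
Rod-side annular area A_ann = π/4 × (344² − 122²) = 81250 mm^2
For equal Q, v ∝ 1/A, so v_ret/v_ext = A_cap/A_ann.

v_ret/v_ext ≈ 1.14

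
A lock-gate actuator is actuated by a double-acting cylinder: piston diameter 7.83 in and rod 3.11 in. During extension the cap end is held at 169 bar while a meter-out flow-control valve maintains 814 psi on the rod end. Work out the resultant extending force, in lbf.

F ≈ 85000 lbf

Cap-side area A_cap = π/4 × (7.83 in)² = 48.15 in^2
Rod-side annular area A_ann = π/4 × (7.83² − 3.11²) = 40.56 in^2
Net thrust = P_cap·A_cap − P_rod·A_ann = 1.180e5 lbf − 33010 lbf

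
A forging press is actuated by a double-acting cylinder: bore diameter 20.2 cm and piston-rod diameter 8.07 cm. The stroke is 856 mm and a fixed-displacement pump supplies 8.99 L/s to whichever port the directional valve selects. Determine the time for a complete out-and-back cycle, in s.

Cap-side area A_cap = π/4 × (20.2 cm)² = 320.5 cm^2
Rod-side annular area A_ann = π/4 × (20.2² − 8.07²) = 269.3 cm^2
t_ext = A_cap·L/Q = 3.051 s
t_ret = A_ann·L/Q = 2.564 s
t_cycle = t_ext + t_ret

t ≈ 5.62 s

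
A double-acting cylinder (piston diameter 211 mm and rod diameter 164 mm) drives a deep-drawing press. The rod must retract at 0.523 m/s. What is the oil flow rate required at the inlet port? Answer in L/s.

Rod-side annular area A_ann = π/4 × (211² − 164²) = 13840 mm^2
Q = A × v

Q ≈ 7.24 L/s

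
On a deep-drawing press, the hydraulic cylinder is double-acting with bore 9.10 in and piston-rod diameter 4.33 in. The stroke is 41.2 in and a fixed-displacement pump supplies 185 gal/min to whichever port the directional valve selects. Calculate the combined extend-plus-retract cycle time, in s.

Cap-side area A_cap = π/4 × (9.10 in)² = 65.04 in^2
Rod-side annular area A_ann = π/4 × (9.10² − 4.33²) = 50.31 in^2
t_ext = A_cap·L/Q = 3.762 s
t_ret = A_ann·L/Q = 2.910 s
t_cycle = t_ext + t_ret

t ≈ 6.67 s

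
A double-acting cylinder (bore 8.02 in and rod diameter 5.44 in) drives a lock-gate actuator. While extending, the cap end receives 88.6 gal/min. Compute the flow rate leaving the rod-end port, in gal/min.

Q_out ≈ 47.8 gal/min

Cap-side area A_cap = π/4 × (8.02 in)² = 50.52 in^2
Rod-side annular area A_ann = π/4 × (8.02² − 5.44²) = 27.27 in^2
Piston speed v = Q_in/A_cap; rod-end outflow Q_out = v × A_ann = Q_in × A_ann/A_cap.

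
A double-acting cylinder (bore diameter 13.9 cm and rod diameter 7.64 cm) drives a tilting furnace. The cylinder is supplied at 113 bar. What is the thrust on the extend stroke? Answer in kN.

Cap-side area A_cap = π/4 × (13.9 cm)² = 151.7 cm^2
F = P × A_cap = 113 bar × A_cap

F ≈ 171 kN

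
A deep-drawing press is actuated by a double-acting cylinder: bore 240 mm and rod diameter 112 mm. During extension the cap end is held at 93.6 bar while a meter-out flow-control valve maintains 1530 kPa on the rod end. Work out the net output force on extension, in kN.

Cap-side area A_cap = π/4 × (240 mm)² = 45240 mm^2
Rod-side annular area A_ann = π/4 × (240² − 112²) = 35390 mm^2
Net thrust = P_cap·A_cap − P_rod·A_ann = 423.4 kN − 54.14 kN

F ≈ 369 kN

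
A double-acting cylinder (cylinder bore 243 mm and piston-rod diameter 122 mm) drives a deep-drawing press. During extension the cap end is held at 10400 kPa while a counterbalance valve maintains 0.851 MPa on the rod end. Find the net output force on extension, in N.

Cap-side area A_cap = π/4 × (243 mm)² = 46380 mm^2
Rod-side annular area A_ann = π/4 × (243² − 122²) = 34690 mm^2
Net thrust = P_cap·A_cap − P_rod·A_ann = 4.823e5 N − 29520 N

F ≈ 4.53e5 N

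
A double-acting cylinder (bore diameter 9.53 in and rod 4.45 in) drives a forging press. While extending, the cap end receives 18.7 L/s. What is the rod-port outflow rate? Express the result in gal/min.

Q_out ≈ 232 gal/min

Cap-side area A_cap = π/4 × (9.53 in)² = 71.33 in^2
Rod-side annular area A_ann = π/4 × (9.53² − 4.45²) = 55.78 in^2
Piston speed v = Q_in/A_cap; rod-end outflow Q_out = v × A_ann = Q_in × A_ann/A_cap.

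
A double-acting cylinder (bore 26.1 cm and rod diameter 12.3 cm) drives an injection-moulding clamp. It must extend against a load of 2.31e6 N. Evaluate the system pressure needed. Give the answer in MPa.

Cap-side area A_cap = π/4 × (26.1 cm)² = 535.0 cm^2
P = F / A = 2.31e6 N / A

P ≈ 43.2 MPa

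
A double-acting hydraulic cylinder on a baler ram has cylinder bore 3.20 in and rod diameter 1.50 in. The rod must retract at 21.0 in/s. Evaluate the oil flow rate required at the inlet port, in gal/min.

Q ≈ 34.2 gal/min

Rod-side annular area A_ann = π/4 × (3.20² − 1.50²) = 6.275 in^2
Q = A × v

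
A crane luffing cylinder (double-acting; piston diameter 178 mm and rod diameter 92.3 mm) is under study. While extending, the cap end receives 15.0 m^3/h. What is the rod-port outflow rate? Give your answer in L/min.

Cap-side area A_cap = π/4 × (178 mm)² = 24880 mm^2
Rod-side annular area A_ann = π/4 × (178² − 92.3²) = 18190 mm^2
Piston speed v = Q_in/A_cap; rod-end outflow Q_out = v × A_ann = Q_in × A_ann/A_cap.

Q_out ≈ 183 L/min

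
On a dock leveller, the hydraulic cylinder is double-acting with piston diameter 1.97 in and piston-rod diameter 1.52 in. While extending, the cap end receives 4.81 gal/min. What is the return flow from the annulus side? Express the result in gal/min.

Cap-side area A_cap = π/4 × (1.97 in)² = 3.048 in^2
Rod-side annular area A_ann = π/4 × (1.97² − 1.52²) = 1.233 in^2
Piston speed v = Q_in/A_cap; rod-end outflow Q_out = v × A_ann = Q_in × A_ann/A_cap.

Q_out ≈ 1.95 gal/min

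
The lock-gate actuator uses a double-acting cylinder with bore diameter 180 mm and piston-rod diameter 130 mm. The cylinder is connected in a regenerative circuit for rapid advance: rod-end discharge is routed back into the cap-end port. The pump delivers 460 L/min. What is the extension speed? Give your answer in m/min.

In regeneration the rod-end outflow joins the pump flow into the cap end, so the net volume the pump must supply per unit advance equals the rod cross-section area.
Rod cross-section A_rod = π/4 × (130 mm)² = 13270 mm^2
v = Q_pump / A_rod

v ≈ 34.7 m/min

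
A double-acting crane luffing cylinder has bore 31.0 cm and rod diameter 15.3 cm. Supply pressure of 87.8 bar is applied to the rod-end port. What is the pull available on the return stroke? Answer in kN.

F ≈ 501 kN

Rod-side annular area A_ann = π/4 × (31.0² − 15.3²) = 570.9 cm^2
On retraction the pressure acts on the annular area (bore minus rod).
F = P × A_ann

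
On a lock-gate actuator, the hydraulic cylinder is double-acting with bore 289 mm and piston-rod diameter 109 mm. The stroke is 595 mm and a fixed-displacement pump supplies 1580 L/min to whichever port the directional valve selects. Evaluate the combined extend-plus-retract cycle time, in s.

t ≈ 2.75 s

Cap-side area A_cap = π/4 × (289 mm)² = 65600 mm^2
Rod-side annular area A_ann = π/4 × (289² − 109²) = 56270 mm^2
t_ext = A_cap·L/Q = 1.482 s
t_ret = A_ann·L/Q = 1.271 s
t_cycle = t_ext + t_ret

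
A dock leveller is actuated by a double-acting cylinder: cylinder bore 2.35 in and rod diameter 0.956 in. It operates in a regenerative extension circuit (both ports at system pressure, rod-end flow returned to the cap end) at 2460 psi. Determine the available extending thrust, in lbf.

With equal pressure on both faces, forces on the annular region cancel; the net push is pressure × rod cross-section.
Rod cross-section A_rod = π/4 × (0.956 in)² = 0.7178 in^2
F = P × A_rod

F ≈ 1770 lbf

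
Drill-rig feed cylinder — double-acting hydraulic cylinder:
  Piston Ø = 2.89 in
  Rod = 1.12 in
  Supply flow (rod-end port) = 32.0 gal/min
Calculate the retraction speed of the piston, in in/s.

Rod-side annular area A_ann = π/4 × (2.89² − 1.12²) = 5.575 in^2
Flow into the rod-end port fills the annular volume.
v = Q / A

v ≈ 22.1 in/s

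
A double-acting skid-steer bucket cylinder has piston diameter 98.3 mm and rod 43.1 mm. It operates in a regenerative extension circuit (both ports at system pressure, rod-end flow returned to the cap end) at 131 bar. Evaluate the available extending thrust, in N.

F ≈ 19100 N

With equal pressure on both faces, forces on the annular region cancel; the net push is pressure × rod cross-section.
Rod cross-section A_rod = π/4 × (43.1 mm)² = 1459 mm^2
F = P × A_rod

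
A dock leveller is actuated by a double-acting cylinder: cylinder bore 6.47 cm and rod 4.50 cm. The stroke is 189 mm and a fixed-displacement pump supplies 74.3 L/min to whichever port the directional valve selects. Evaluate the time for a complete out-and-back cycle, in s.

t ≈ 0.761 s

Cap-side area A_cap = π/4 × (6.47 cm)² = 32.88 cm^2
Rod-side annular area A_ann = π/4 × (6.47² − 4.50²) = 16.97 cm^2
t_ext = A_cap·L/Q = 0.5018 s
t_ret = A_ann·L/Q = 0.2591 s
t_cycle = t_ext + t_ret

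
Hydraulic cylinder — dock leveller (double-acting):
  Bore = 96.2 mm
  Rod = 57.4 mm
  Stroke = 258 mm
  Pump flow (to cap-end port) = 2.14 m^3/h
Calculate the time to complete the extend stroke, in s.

t ≈ 3.15 s

Cap-side area A_cap = π/4 × (96.2 mm)² = 7268 mm^2
Swept volume V = A × L; t = V / Q = A·L / Q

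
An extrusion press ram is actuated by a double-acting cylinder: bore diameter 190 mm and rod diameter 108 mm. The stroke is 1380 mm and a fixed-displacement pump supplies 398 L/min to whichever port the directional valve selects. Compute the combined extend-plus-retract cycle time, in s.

t ≈ 9.89 s

Cap-side area A_cap = π/4 × (190 mm)² = 28350 mm^2
Rod-side annular area A_ann = π/4 × (190² − 108²) = 19190 mm^2
t_ext = A_cap·L/Q = 5.899 s
t_ret = A_ann·L/Q = 3.993 s
t_cycle = t_ext + t_ret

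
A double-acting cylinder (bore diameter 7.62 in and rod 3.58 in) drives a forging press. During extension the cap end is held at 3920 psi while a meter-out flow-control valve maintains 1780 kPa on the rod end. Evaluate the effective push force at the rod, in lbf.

F ≈ 1.70e5 lbf

Cap-side area A_cap = π/4 × (7.62 in)² = 45.60 in^2
Rod-side annular area A_ann = π/4 × (7.62² − 3.58²) = 35.54 in^2
Net thrust = P_cap·A_cap − P_rod·A_ann = 1.788e5 lbf − 9175 lbf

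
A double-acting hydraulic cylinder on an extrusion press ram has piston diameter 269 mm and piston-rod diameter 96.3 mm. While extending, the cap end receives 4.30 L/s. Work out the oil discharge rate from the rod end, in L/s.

Cap-side area A_cap = π/4 × (269 mm)² = 56830 mm^2
Rod-side annular area A_ann = π/4 × (269² − 96.3²) = 49550 mm^2
Piston speed v = Q_in/A_cap; rod-end outflow Q_out = v × A_ann = Q_in × A_ann/A_cap.

Q_out ≈ 3.75 L/s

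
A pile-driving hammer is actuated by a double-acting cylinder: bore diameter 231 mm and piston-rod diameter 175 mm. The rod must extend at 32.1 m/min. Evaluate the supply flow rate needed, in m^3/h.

Cap-side area A_cap = π/4 × (231 mm)² = 41910 mm^2
Q = A × v

Q ≈ 80.7 m^3/h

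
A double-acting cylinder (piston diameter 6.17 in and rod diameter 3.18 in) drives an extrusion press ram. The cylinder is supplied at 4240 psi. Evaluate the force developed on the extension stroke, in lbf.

Cap-side area A_cap = π/4 × (6.17 in)² = 29.90 in^2
F = P × A_cap = 4240 psi × A_cap

F ≈ 1.27e5 lbf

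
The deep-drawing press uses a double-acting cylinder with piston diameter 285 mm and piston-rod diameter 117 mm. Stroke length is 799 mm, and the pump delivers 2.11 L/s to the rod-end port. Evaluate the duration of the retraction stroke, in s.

Rod-side annular area A_ann = π/4 × (285² − 117²) = 53040 mm^2
Swept volume V = A × L; t = V / Q = A·L / Q

t ≈ 20.1 s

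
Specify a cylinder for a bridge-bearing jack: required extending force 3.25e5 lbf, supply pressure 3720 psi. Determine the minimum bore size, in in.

Extension force acts on the full piston face: F = P × (π/4)D².
D = √(4F / (πP)) = √(4 × 3.25e5 lbf / (π × 3720 psi))

D ≈ 10.5 in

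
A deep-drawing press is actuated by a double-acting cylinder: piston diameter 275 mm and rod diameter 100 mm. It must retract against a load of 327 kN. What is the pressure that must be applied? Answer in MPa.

Rod-side annular area A_ann = π/4 × (275² − 100²) = 51540 mm^2
Retraction: pressure acts on the annular area.
P = F / A = 327 kN / A

P ≈ 6.34 MPa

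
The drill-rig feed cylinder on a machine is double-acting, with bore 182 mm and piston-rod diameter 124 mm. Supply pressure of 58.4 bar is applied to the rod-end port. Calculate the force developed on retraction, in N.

F ≈ 81400 N

Rod-side annular area A_ann = π/4 × (182² − 124²) = 13940 mm^2
On retraction the pressure acts on the annular area (bore minus rod).
F = P × A_ann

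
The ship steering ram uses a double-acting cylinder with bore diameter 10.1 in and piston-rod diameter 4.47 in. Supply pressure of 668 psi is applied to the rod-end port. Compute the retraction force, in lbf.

Rod-side annular area A_ann = π/4 × (10.1² − 4.47²) = 64.43 in^2
On retraction the pressure acts on the annular area (bore minus rod).
F = P × A_ann

F ≈ 43000 lbf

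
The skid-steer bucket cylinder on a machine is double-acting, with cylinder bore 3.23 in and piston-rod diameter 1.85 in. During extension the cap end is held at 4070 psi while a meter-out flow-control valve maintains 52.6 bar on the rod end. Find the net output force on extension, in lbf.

Cap-side area A_cap = π/4 × (3.23 in)² = 8.194 in^2
Rod-side annular area A_ann = π/4 × (3.23² − 1.85²) = 5.506 in^2
Net thrust = P_cap·A_cap − P_rod·A_ann = 33350 lbf − 4200 lbf

F ≈ 29100 lbf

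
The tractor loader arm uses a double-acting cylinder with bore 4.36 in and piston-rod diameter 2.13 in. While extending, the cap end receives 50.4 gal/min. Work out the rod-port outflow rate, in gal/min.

Cap-side area A_cap = π/4 × (4.36 in)² = 14.93 in^2
Rod-side annular area A_ann = π/4 × (4.36² − 2.13²) = 11.37 in^2
Piston speed v = Q_in/A_cap; rod-end outflow Q_out = v × A_ann = Q_in × A_ann/A_cap.

Q_out ≈ 38.4 gal/min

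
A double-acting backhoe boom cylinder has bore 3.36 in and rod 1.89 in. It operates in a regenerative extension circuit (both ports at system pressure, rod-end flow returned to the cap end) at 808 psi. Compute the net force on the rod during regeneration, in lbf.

With equal pressure on both faces, forces on the annular region cancel; the net push is pressure × rod cross-section.
Rod cross-section A_rod = π/4 × (1.89 in)² = 2.806 in^2
F = P × A_rod

F ≈ 2270 lbf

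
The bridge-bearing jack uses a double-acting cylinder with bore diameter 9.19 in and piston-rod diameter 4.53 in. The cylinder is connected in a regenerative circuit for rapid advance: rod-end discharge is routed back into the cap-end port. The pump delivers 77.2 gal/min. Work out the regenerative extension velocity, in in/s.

v ≈ 18.4 in/s

In regeneration the rod-end outflow joins the pump flow into the cap end, so the net volume the pump must supply per unit advance equals the rod cross-section area.
Rod cross-section A_rod = π/4 × (4.53 in)² = 16.12 in^2
v = Q_pump / A_rod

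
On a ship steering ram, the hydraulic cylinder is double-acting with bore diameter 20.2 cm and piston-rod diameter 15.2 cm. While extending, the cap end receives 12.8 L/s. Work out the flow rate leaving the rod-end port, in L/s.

Q_out ≈ 5.55 L/s

Cap-side area A_cap = π/4 × (20.2 cm)² = 320.5 cm^2
Rod-side annular area A_ann = π/4 × (20.2² − 15.2²) = 139.0 cm^2
Piston speed v = Q_in/A_cap; rod-end outflow Q_out = v × A_ann = Q_in × A_ann/A_cap.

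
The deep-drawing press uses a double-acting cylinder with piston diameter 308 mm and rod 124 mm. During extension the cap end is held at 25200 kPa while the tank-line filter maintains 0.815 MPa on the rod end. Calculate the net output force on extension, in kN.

F ≈ 1830 kN

Cap-side area A_cap = π/4 × (308 mm)² = 74510 mm^2
Rod-side annular area A_ann = π/4 × (308² − 124²) = 62430 mm^2
Net thrust = P_cap·A_cap − P_rod·A_ann = 1878 kN − 50.88 kN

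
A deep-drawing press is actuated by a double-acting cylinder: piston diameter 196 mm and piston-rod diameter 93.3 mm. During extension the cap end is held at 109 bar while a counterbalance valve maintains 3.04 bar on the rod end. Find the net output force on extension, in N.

Cap-side area A_cap = π/4 × (196 mm)² = 30170 mm^2
Rod-side annular area A_ann = π/4 × (196² − 93.3²) = 23340 mm^2
Net thrust = P_cap·A_cap − P_rod·A_ann = 3.289e5 N − 7094 N

F ≈ 3.22e5 N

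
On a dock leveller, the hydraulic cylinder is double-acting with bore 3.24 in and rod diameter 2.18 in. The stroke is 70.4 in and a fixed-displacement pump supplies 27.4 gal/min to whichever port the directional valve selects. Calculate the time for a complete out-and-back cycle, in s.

t ≈ 8.51 s

Cap-side area A_cap = π/4 × (3.24 in)² = 8.245 in^2
Rod-side annular area A_ann = π/4 × (3.24² − 2.18²) = 4.512 in^2
t_ext = A_cap·L/Q = 5.502 s
t_ret = A_ann·L/Q = 3.011 s
t_cycle = t_ext + t_ret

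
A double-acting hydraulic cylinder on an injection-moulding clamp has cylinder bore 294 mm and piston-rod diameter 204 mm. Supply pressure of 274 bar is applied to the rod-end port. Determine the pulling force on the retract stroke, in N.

F ≈ 9.65e5 N

Rod-side annular area A_ann = π/4 × (294² − 204²) = 35200 mm^2
On retraction the pressure acts on the annular area (bore minus rod).
F = P × A_ann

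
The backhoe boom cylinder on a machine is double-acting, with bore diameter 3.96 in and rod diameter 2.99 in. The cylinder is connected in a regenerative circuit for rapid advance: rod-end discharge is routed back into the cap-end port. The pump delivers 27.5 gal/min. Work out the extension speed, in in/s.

In regeneration the rod-end outflow joins the pump flow into the cap end, so the net volume the pump must supply per unit advance equals the rod cross-section area.
Rod cross-section A_rod = π/4 × (2.99 in)² = 7.022 in^2
v = Q_pump / A_rod

v ≈ 15.1 in/s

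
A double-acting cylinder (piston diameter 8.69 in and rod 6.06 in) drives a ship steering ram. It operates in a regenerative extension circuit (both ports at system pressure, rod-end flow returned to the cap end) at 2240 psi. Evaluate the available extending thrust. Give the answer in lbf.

F ≈ 64600 lbf

With equal pressure on both faces, forces on the annular region cancel; the net push is pressure × rod cross-section.
Rod cross-section A_rod = π/4 × (6.06 in)² = 28.84 in^2
F = P × A_rod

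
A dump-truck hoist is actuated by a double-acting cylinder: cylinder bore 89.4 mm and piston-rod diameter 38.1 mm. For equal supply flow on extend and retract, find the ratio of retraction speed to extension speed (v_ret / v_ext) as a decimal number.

Cap-side area A_cap = π/4 × (89.4 mm)² = 6277 mm^2
Rod-side annular area A_ann = π/4 × (89.4² − 38.1²) = 5137 mm^2
For equal Q, v ∝ 1/A, so v_ret/v_ext = A_cap/A_ann.

v_ret/v_ext ≈ 1.22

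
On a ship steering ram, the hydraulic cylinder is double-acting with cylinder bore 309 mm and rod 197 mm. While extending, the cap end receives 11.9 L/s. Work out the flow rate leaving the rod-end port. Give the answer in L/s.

Cap-side area A_cap = π/4 × (309 mm)² = 74990 mm^2
Rod-side annular area A_ann = π/4 × (309² − 197²) = 44510 mm^2
Piston speed v = Q_in/A_cap; rod-end outflow Q_out = v × A_ann = Q_in × A_ann/A_cap.

Q_out ≈ 7.06 L/s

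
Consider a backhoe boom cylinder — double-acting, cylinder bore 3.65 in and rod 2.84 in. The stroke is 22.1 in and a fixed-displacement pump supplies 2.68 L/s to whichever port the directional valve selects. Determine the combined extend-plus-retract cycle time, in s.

t ≈ 1.97 s

Cap-side area A_cap = π/4 × (3.65 in)² = 10.46 in^2
Rod-side annular area A_ann = π/4 × (3.65² − 2.84²) = 4.129 in^2
t_ext = A_cap·L/Q = 1.414 s
t_ret = A_ann·L/Q = 0.5579 s
t_cycle = t_ext + t_ret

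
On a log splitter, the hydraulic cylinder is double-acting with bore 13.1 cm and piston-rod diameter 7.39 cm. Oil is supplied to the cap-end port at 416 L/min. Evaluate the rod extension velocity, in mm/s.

v ≈ 514 mm/s

Cap-side area A_cap = π/4 × (13.1 cm)² = 134.8 cm^2
v = Q / A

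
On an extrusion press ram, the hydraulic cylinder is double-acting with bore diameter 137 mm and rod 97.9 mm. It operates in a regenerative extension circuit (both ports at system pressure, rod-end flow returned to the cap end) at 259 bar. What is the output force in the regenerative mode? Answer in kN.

F ≈ 195 kN

With equal pressure on both faces, forces on the annular region cancel; the net push is pressure × rod cross-section.
Rod cross-section A_rod = π/4 × (97.9 mm)² = 7528 mm^2
F = P × A_rod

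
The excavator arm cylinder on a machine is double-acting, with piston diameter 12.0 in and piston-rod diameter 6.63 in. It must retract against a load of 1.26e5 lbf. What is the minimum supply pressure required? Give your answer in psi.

Rod-side annular area A_ann = π/4 × (12.0² − 6.63²) = 78.57 in^2
Retraction: pressure acts on the annular area.
P = F / A = 1.26e5 lbf / A

P ≈ 1600 psi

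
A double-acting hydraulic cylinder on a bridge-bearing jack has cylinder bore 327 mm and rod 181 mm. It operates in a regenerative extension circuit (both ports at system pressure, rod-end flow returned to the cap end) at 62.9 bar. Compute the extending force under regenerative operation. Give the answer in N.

With equal pressure on both faces, forces on the annular region cancel; the net push is pressure × rod cross-section.
Rod cross-section A_rod = π/4 × (181 mm)² = 25730 mm^2
F = P × A_rod

F ≈ 1.62e5 N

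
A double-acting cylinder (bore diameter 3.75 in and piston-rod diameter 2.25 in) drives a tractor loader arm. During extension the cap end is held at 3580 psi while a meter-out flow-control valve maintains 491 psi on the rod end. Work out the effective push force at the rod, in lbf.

Cap-side area A_cap = π/4 × (3.75 in)² = 11.04 in^2
Rod-side annular area A_ann = π/4 × (3.75² − 2.25²) = 7.069 in^2
Net thrust = P_cap·A_cap − P_rod·A_ann = 39540 lbf − 3471 lbf

F ≈ 36100 lbf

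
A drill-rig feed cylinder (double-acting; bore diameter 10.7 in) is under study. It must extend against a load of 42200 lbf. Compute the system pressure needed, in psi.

P ≈ 469 psi

Cap-side area A_cap = π/4 × (10.7 in)² = 89.92 in^2
P = F / A = 42200 lbf / A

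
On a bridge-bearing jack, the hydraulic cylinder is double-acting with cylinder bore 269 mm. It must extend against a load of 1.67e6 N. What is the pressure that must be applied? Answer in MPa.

P ≈ 29.4 MPa

Cap-side area A_cap = π/4 × (269 mm)² = 56830 mm^2
P = F / A = 1.67e6 N / A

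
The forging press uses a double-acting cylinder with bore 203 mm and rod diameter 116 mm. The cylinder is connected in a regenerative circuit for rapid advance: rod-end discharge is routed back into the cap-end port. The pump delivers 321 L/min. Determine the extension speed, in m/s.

v ≈ 0.506 m/s

In regeneration the rod-end outflow joins the pump flow into the cap end, so the net volume the pump must supply per unit advance equals the rod cross-section area.
Rod cross-section A_rod = π/4 × (116 mm)² = 10570 mm^2
v = Q_pump / A_rod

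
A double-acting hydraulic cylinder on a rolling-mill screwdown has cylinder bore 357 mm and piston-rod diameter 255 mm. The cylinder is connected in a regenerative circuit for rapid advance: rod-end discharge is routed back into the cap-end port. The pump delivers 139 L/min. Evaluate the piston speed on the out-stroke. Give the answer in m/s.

v ≈ 0.0454 m/s

In regeneration the rod-end outflow joins the pump flow into the cap end, so the net volume the pump must supply per unit advance equals the rod cross-section area.
Rod cross-section A_rod = π/4 × (255 mm)² = 51070 mm^2
v = Q_pump / A_rod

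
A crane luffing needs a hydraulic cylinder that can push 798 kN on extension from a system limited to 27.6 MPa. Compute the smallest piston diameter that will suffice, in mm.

Extension force acts on the full piston face: F = P × (π/4)D².
D = √(4F / (πP)) = √(4 × 798 kN / (π × 27.6 MPa))

D ≈ 192 mm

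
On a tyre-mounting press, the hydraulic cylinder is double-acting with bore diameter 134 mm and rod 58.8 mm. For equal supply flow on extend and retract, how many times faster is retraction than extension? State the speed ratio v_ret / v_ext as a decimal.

v_ret/v_ext ≈ 1.24

Cap-side area A_cap = π/4 × (134 mm)² = 14100 mm^2
Rod-side annular area A_ann = π/4 × (134² − 58.8²) = 11390 mm^2
For equal Q, v ∝ 1/A, so v_ret/v_ext = A_cap/A_ann.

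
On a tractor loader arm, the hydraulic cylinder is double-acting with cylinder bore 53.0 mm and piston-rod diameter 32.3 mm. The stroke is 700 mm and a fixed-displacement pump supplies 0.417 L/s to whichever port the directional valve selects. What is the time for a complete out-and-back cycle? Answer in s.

t ≈ 6.03 s

Cap-side area A_cap = π/4 × (53.0 mm)² = 2206 mm^2
Rod-side annular area A_ann = π/4 × (53.0² − 32.3²) = 1387 mm^2
t_ext = A_cap·L/Q = 3.703 s
t_ret = A_ann·L/Q = 2.328 s
t_cycle = t_ext + t_ret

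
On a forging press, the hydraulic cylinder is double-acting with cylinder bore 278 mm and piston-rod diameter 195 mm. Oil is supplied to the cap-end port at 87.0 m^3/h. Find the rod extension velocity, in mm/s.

Cap-side area A_cap = π/4 × (278 mm)² = 60700 mm^2
v = Q / A

v ≈ 398 mm/s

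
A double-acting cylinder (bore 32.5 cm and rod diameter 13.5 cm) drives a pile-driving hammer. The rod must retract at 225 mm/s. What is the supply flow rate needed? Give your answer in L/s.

Rod-side annular area A_ann = π/4 × (32.5² − 13.5²) = 686.4 cm^2
Q = A × v

Q ≈ 15.4 L/s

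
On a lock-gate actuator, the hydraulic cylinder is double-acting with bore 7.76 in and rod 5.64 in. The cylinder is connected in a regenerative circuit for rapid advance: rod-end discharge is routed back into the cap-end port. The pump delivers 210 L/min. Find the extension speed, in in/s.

In regeneration the rod-end outflow joins the pump flow into the cap end, so the net volume the pump must supply per unit advance equals the rod cross-section area.
Rod cross-section A_rod = π/4 × (5.64 in)² = 24.98 in^2
v = Q_pump / A_rod

v ≈ 8.55 in/s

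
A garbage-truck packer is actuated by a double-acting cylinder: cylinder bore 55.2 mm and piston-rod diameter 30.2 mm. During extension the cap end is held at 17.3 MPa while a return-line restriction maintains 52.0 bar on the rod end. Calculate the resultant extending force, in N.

F ≈ 32700 N

Cap-side area A_cap = π/4 × (55.2 mm)² = 2393 mm^2
Rod-side annular area A_ann = π/4 × (55.2² − 30.2²) = 1677 mm^2
Net thrust = P_cap·A_cap − P_rod·A_ann = 41400 N − 8719 N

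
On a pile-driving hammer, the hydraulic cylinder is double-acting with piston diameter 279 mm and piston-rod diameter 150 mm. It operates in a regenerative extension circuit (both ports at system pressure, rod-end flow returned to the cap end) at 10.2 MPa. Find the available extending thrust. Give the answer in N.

F ≈ 1.80e5 N

With equal pressure on both faces, forces on the annular region cancel; the net push is pressure × rod cross-section.
Rod cross-section A_rod = π/4 × (150 mm)² = 17670 mm^2
F = P × A_rod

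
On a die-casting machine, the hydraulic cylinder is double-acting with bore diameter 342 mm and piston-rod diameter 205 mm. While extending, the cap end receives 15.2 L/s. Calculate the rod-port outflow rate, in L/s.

Q_out ≈ 9.74 L/s

Cap-side area A_cap = π/4 × (342 mm)² = 91860 mm^2
Rod-side annular area A_ann = π/4 × (342² − 205²) = 58860 mm^2
Piston speed v = Q_in/A_cap; rod-end outflow Q_out = v × A_ann = Q_in × A_ann/A_cap.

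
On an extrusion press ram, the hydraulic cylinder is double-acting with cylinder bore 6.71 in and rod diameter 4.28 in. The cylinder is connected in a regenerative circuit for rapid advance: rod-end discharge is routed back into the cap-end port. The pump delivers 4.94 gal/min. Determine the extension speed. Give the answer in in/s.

v ≈ 1.32 in/s

In regeneration the rod-end outflow joins the pump flow into the cap end, so the net volume the pump must supply per unit advance equals the rod cross-section area.
Rod cross-section A_rod = π/4 × (4.28 in)² = 14.39 in^2
v = Q_pump / A_rod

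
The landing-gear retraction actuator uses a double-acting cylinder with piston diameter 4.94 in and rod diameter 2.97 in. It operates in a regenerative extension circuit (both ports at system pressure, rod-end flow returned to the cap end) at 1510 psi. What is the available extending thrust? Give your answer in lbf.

F ≈ 10500 lbf

With equal pressure on both faces, forces on the annular region cancel; the net push is pressure × rod cross-section.
Rod cross-section A_rod = π/4 × (2.97 in)² = 6.928 in^2
F = P × A_rod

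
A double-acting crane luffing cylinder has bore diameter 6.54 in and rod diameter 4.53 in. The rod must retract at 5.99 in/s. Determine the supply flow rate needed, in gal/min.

Rod-side annular area A_ann = π/4 × (6.54² − 4.53²) = 17.48 in^2
Q = A × v

Q ≈ 27.2 gal/min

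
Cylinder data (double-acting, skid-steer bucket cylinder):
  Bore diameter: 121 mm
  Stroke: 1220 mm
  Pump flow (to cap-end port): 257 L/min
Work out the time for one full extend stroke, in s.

Cap-side area A_cap = π/4 × (121 mm)² = 11500 mm^2
Swept volume V = A × L; t = V / Q = A·L / Q

t ≈ 3.28 s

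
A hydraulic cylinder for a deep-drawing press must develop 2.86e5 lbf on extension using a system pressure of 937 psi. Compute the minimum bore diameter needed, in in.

Extension force acts on the full piston face: F = P × (π/4)D².
D = √(4F / (πP)) = √(4 × 2.86e5 lbf / (π × 937 psi))

D ≈ 19.7 in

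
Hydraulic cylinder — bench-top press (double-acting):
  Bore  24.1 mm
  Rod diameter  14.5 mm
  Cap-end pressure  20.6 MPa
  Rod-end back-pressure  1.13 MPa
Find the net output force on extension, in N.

Cap-side area A_cap = π/4 × (24.1 mm)² = 456.2 mm^2
Rod-side annular area A_ann = π/4 × (24.1² − 14.5²) = 291.0 mm^2
Net thrust = P_cap·A_cap − P_rod·A_ann = 9397 N − 328.9 N

F ≈ 9070 N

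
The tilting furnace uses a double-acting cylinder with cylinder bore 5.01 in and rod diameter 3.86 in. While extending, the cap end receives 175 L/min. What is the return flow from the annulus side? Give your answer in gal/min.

Cap-side area A_cap = π/4 × (5.01 in)² = 19.71 in^2
Rod-side annular area A_ann = π/4 × (5.01² − 3.86²) = 8.011 in^2
Piston speed v = Q_in/A_cap; rod-end outflow Q_out = v × A_ann = Q_in × A_ann/A_cap.

Q_out ≈ 18.8 gal/min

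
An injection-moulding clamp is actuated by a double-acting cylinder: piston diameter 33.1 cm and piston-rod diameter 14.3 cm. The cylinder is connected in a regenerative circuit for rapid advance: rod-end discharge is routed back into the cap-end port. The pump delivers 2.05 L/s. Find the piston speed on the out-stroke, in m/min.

v ≈ 7.66 m/min

In regeneration the rod-end outflow joins the pump flow into the cap end, so the net volume the pump must supply per unit advance equals the rod cross-section area.
Rod cross-section A_rod = π/4 × (14.3 cm)² = 160.6 cm^2
v = Q_pump / A_rod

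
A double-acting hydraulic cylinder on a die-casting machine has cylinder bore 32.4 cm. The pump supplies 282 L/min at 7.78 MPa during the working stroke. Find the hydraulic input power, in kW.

W ≈ 36.6 kW

Hydraulic power = P × Q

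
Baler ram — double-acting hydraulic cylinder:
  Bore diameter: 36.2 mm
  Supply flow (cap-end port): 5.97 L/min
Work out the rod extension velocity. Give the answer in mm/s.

Cap-side area A_cap = π/4 × (36.2 mm)² = 1029 mm^2
v = Q / A

v ≈ 96.7 mm/s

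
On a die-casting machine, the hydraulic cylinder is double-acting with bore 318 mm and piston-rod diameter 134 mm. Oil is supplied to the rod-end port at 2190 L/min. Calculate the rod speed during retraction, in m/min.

v ≈ 33.5 m/min

Rod-side annular area A_ann = π/4 × (318² − 134²) = 65320 mm^2
Flow into the rod-end port fills the annular volume.
v = Q / A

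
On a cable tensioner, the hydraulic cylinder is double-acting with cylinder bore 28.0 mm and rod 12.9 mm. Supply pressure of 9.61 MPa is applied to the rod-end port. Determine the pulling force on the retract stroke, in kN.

F ≈ 4.66 kN

Rod-side annular area A_ann = π/4 × (28.0² − 12.9²) = 485.1 mm^2
On retraction the pressure acts on the annular area (bore minus rod).
F = P × A_ann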